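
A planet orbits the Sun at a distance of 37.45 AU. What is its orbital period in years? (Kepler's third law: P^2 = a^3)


P = a^(3/2) = 37.45^1.5 = 229.1805

229.1805 years


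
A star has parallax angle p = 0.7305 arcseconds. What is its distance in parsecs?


d = 1/p = 1/0.7305 = 1.3689

1.3689 pc


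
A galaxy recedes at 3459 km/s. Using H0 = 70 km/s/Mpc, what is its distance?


d = v / H0 = 3459 / 70 = 49.4143

49.4143 Mpc


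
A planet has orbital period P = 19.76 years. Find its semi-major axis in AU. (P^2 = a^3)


a = P^(2/3) = 19.76^(2/3) = 7.309

7.309 AU


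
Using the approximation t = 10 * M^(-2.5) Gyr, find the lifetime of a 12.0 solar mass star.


t = 10 * M^(-2.5) = 10 * 12.0^(-2.5) = 0.02

0.02 Gyr


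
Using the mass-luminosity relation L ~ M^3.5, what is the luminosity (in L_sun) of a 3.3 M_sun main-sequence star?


L/L_sun = (M/M_sun)^3.5 = 3.3^3.5 = 65.2828

65.2828 L_sun


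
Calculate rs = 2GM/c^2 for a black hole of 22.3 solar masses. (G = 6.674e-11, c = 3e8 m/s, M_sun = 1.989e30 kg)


M = 22.3 * 1.989e30 kg = 4.43547e+31 kg. rs = 2GM/c^2 = 2 * 6.674e-11 * 4.43547e+31 / (3e8)^2 = 65782.9484

65782.9484 m


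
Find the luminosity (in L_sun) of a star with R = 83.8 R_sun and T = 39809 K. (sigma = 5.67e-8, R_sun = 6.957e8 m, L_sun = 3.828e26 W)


R = 83.8 * 6.957e8 m = 5.829966e+10 m. L = 4*pi*R^2*sigma*T^4 = 4*pi*(5.829966e+10)^2 * 5.67e-8 * 39809^4 = 6.082050754e+33 W. L/L_sun = 6.082050754e+33 / 3.828e26 = 1.589e+07

1.589e+07 L_sun


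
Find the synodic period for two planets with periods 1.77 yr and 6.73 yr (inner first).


1/P_syn = |1/P1 - 1/P2| = |1/1.77 - 1/6.73| => P_syn = 2.4016

2.4016 years


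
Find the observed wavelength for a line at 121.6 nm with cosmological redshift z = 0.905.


lam_obs = lam_emit * (1 + z) = 121.6 * (1 + 0.905) = 231.648

231.648 nm


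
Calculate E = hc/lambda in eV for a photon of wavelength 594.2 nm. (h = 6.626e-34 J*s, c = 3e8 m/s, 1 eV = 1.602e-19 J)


E = hc/lambda = 6.626e-34 * 3e8 / 5.942e-07 = 3.345e-19 J = 2.0882 eV

2.0882 eV


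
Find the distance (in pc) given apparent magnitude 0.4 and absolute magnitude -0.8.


d = 10^((m - M + 5)/5) = 10^((0.4 - -0.8 + 5)/5) = 17.378

17.378 pc


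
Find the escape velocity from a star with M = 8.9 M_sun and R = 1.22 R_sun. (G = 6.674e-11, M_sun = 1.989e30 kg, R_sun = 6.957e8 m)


M = 8.9 * 1.989e30 kg = 1.77021e+31 kg; R = 1.22 * 6.957e8 m = 8.48754e+08 m. v_esc = sqrt(2GM/R) = sqrt(2 * 6.674e-11 * 1.77021e+31 / 8.48754e+08) = 1.669e+06

1.669e+06 m/s


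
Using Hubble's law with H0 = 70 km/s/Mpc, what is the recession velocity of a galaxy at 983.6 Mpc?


v = H0 * d = 70 * 983.6 = 68852.0

68852.0 km/s


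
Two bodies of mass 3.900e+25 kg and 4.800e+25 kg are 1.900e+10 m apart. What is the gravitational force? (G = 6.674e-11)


F = G*m1*m2/r^2 = 6.674e-11 * 3.900e+25 * 4.800e+25 / (1.900e+10)^2 = 6.674e-11 * 1.872e+51 / 3.610e+20 = 3.461e+20

3.461e+20 N


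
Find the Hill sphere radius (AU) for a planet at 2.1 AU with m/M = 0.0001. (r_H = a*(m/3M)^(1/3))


r_H = a * (m/3M)^(1/3) = 2.1 * (0.0001/3)^(1/3) = 0.0676

0.0676 AU


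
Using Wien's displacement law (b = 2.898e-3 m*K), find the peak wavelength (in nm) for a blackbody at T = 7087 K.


lam_max = b / T = 2.898e-3 / 7087 = 4.089e-07 m = 408.9177 nm

408.9177 nm


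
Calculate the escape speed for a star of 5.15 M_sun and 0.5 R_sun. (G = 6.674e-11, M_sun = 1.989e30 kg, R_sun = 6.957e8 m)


M = 5.15 * 1.989e30 kg = 1.024335e+31 kg; R = 0.5 * 6.957e8 m = 3.4785e+08 m. v_esc = sqrt(2GM/R) = sqrt(2 * 6.674e-11 * 1.024335e+31 / 3.4785e+08) = 1.983e+06

1.983e+06 m/s


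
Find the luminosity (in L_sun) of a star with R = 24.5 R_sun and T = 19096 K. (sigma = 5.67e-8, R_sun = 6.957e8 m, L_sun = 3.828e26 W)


R = 24.5 * 6.957e8 m = 1.704465e+10 m. L = 4*pi*R^2*sigma*T^4 = 4*pi*(1.704465e+10)^2 * 5.67e-8 * 19096^4 = 2.752572219e+31 W. L/L_sun = 2.752572219e+31 / 3.828e26 = 71906.2753

71906.2753 L_sun


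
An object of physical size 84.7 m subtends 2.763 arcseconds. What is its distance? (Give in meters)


D = size / theta_rad, theta_rad = 2.763 * pi/(180*3600) = 1.340e-05, D = 6.323e+06

6.323e+06 m


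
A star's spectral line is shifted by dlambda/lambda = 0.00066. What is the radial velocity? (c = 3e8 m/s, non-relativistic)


v = (dlambda/lambda) * c = 0.00066 * 3e8 = 198000.0

198000.0 m/s


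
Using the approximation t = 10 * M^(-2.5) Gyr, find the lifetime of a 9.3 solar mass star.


t = 10 * M^(-2.5) = 10 * 9.3^(-2.5) = 0.0379

0.0379 Gyr


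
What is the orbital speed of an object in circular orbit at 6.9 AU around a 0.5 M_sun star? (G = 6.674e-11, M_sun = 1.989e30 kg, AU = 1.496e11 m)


v = sqrt(GM/r) = sqrt(6.674e-11 * 9.945e+29 / 1.032e+12) = 8018.7219

8018.7219 m/s


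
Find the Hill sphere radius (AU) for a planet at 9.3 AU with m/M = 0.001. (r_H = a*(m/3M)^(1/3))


r_H = a * (m/3M)^(1/3) = 9.3 * (0.001/3)^(1/3) = 0.6448

0.6448 AU


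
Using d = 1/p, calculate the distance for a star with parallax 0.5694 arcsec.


d = 1/p = 1/0.5694 = 1.7562

1.7562 pc


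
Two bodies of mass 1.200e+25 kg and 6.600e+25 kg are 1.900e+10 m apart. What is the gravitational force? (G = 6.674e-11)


F = G*m1*m2/r^2 = 6.674e-11 * 1.200e+25 * 6.600e+25 / (1.900e+10)^2 = 6.674e-11 * 7.920e+50 / 3.610e+20 = 1.464e+20

1.464e+20 N


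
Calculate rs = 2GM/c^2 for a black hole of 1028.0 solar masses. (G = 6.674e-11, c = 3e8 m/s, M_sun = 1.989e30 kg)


M = 1028.0 * 1.989e30 kg = 2.044692e+33 kg. rs = 2GM/c^2 = 2 * 6.674e-11 * 2.044692e+33 / (3e8)^2 = 3.033e+06

3.033e+06 m


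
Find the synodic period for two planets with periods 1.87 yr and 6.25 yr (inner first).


1/P_syn = |1/P1 - 1/P2| = |1/1.87 - 1/6.25| => P_syn = 2.6684

2.6684 years


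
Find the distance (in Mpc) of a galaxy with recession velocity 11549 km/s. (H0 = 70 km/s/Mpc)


d = v / H0 = 11549 / 70 = 164.9857

164.9857 Mpc


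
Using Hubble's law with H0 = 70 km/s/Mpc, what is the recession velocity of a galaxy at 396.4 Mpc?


v = H0 * d = 70 * 396.4 = 27748.0

27748.0 km/s


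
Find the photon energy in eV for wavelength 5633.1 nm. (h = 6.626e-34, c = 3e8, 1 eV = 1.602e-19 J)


E = hc/lambda = 6.626e-34 * 3e8 / 5.633e-06 = 3.529e-20 J = 0.2203 eV

0.2203 eV


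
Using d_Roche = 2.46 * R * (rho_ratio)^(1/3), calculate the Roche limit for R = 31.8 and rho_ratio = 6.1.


d_Roche = 2.46 * 31.8 * 6.1^(1/3) = 142.9351

142.9351


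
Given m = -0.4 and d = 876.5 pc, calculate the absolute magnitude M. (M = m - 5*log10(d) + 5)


M = m - 5*log10(d) + 5 = -0.4 - 5*log10(876.5) + 5 = -10.1138

-10.1138


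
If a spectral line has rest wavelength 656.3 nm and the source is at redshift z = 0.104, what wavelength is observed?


lam_obs = lam_emit * (1 + z) = 656.3 * (1 + 0.104) = 724.5552

724.5552 nm


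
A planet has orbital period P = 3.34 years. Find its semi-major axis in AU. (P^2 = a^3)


a = P^(2/3) = 3.34^(2/3) = 2.2344

2.2344 AU


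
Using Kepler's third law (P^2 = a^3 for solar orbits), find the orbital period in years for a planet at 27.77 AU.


P = a^(3/2) = 27.77^1.5 = 146.3403

146.3403 years


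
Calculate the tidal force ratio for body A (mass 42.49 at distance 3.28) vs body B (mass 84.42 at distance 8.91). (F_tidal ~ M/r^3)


Ratio = (M1/r1^3) / (M2/r2^3) = (42.49/3.28^3) / (84.42/8.91^3) = 10.0891

10.0891


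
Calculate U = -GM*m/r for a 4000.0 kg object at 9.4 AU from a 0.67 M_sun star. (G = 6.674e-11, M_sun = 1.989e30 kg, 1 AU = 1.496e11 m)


M = 0.67 * 1.989e30 kg = 1.33263e+30 kg; r = 9.4 AU * 1.496e11 m/AU = 1.40624e+12 m. U = -GM*m/r = -(6.674e-11 * 1.33263e+30 * 4000.0) / 1.40624e+12 = -2.530e+11

-2.530e+11 J


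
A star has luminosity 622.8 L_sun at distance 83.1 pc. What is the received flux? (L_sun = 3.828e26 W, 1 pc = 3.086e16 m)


F = L / (4*pi*d^2) = 2.384e+29 / (4*pi*(2.564e+18)^2) = 2.885e-09

2.885e-09 W/m^2


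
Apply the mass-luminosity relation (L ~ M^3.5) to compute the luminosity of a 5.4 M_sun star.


L/L_sun = (M/M_sun)^3.5 = 5.4^3.5 = 365.9133

365.9133 L_sun


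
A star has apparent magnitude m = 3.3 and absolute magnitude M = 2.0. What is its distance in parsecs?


d = 10^((m - M + 5)/5) = 10^((3.3 - 2.0 + 5)/5) = 18.197

18.197 pc


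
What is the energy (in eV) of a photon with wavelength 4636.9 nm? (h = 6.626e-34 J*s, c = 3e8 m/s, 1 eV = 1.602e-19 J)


E = hc/lambda = 6.626e-34 * 3e8 / 4.637e-06 = 4.287e-20 J = 0.2676 eV

0.2676 eV


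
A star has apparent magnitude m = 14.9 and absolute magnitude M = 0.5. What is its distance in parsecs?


d = 10^((m - M + 5)/5) = 10^((14.9 - 0.5 + 5)/5) = 7585.7758

7585.7758 pc


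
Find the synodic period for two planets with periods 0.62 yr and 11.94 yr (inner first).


1/P_syn = |1/P1 - 1/P2| = |1/0.62 - 1/11.94| => P_syn = 0.654

0.654 years


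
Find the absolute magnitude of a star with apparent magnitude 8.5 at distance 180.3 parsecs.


M = m - 5*log10(d) + 5 = 8.5 - 5*log10(180.3) + 5 = 2.22

2.22


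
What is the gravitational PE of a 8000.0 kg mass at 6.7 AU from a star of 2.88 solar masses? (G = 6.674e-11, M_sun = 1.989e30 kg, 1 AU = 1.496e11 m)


M = 2.88 * 1.989e30 kg = 5.72832e+30 kg; r = 6.7 AU * 1.496e11 m/AU = 1.00232e+12 m. U = -GM*m/r = -(6.674e-11 * 5.72832e+30 * 8000.0) / 1.00232e+12 = -3.051e+12

-3.051e+12 J


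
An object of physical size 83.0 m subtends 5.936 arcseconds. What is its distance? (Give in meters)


D = size / theta_rad, theta_rad = 5.936 * pi/(180*3600) = 2.878e-05, D = 2.884e+06

2.884e+06 m


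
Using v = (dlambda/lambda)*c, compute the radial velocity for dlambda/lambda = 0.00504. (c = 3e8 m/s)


v = (dlambda/lambda) * c = 0.00504 * 3e8 = 1.512e+06

1.512e+06 m/s


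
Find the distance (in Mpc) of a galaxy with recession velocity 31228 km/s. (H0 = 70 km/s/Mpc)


d = v / H0 = 31228 / 70 = 446.1143

446.1143 Mpc


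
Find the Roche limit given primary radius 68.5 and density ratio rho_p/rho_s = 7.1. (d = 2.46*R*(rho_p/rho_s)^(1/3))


d_Roche = 2.46 * 68.5 * 7.1^(1/3) = 323.8758

323.8758


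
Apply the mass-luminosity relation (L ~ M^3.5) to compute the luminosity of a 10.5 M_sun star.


L/L_sun = (M/M_sun)^3.5 = 10.5^3.5 = 3751.1337

3751.1337 L_sun


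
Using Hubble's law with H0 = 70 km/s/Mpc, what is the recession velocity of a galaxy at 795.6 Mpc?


v = H0 * d = 70 * 795.6 = 55692.0

55692.0 km/s


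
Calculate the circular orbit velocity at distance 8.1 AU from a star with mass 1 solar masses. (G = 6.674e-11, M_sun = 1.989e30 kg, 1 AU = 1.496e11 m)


v = sqrt(GM/r) = sqrt(6.674e-11 * 1.989e+30 / 1.212e+12) = 10466.5171

10466.5171 m/s


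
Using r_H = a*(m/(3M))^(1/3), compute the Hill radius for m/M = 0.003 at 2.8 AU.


r_H = a * (m/3M)^(1/3) = 2.8 * (0.003/3)^(1/3) = 0.28

0.28 AU


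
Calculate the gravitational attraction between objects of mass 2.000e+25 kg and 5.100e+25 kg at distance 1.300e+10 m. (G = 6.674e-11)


F = G*m1*m2/r^2 = 6.674e-11 * 2.000e+25 * 5.100e+25 / (1.300e+10)^2 = 6.674e-11 * 1.020e+51 / 1.690e+20 = 4.028e+20

4.028e+20 N


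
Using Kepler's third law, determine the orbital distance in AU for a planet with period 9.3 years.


a = P^(2/3) = 9.3^(2/3) = 4.4224

4.4224 AU


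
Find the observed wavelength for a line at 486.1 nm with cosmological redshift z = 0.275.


lam_obs = lam_emit * (1 + z) = 486.1 * (1 + 0.275) = 619.7775

619.7775 nm


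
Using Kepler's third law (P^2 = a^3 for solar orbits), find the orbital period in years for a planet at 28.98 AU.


P = a^(3/2) = 28.98^1.5 = 156.0083

156.0083 years


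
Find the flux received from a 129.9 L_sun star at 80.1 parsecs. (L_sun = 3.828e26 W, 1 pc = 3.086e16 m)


F = L / (4*pi*d^2) = 4.973e+28 / (4*pi*(2.472e+18)^2) = 6.476e-10

6.476e-10 W/m^2


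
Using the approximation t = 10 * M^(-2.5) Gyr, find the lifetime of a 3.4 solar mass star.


t = 10 * M^(-2.5) = 10 * 3.4^(-2.5) = 0.4691

0.4691 Gyr


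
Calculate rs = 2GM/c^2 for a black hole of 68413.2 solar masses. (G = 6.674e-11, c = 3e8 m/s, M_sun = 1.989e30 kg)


M = 68413.2 * 1.989e30 kg = 1.360738548e+35 kg. rs = 2GM/c^2 = 2 * 6.674e-11 * 1.360738548e+35 / (3e8)^2 = 2.018e+08

2.018e+08 m


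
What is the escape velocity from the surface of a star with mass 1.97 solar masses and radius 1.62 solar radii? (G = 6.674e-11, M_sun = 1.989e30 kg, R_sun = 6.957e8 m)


M = 1.97 * 1.989e30 kg = 3.91833e+30 kg; R = 1.62 * 6.957e8 m = 1.127034e+09 m. v_esc = sqrt(2GM/R) = sqrt(2 * 6.674e-11 * 3.91833e+30 / 1.127034e+09) = 681224.2425

681224.2425 m/s


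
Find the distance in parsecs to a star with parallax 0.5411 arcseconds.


d = 1/p = 1/0.5411 = 1.8481

1.8481 pc


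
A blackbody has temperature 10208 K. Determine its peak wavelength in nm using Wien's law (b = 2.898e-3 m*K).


lam_max = b / T = 2.898e-3 / 10208 = 2.839e-07 m = 283.895 nm

283.895 nm


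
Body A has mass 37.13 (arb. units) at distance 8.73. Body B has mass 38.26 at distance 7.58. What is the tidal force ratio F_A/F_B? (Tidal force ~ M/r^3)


Ratio = (M1/r1^3) / (M2/r2^3) = (37.13/8.73^3) / (38.26/7.58^3) = 0.6353

0.6353


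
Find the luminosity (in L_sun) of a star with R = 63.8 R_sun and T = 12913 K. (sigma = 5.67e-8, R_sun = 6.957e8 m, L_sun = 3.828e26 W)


R = 63.8 * 6.957e8 m = 4.438566e+10 m. L = 4*pi*R^2*sigma*T^4 = 4*pi*(4.438566e+10)^2 * 5.67e-8 * 12913^4 = 3.902895212e+31 W. L/L_sun = 3.902895212e+31 / 3.828e26 = 101956.5102

101956.5102 L_sun


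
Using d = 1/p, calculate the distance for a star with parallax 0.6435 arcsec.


d = 1/p = 1/0.6435 = 1.554

1.554 pc


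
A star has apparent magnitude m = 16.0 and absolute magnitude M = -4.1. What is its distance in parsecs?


d = 10^((m - M + 5)/5) = 10^((16.0 - -4.1 + 5)/5) = 104712.8548

104712.8548 pc


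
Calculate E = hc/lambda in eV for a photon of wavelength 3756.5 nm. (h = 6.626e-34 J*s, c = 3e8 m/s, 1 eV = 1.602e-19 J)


E = hc/lambda = 6.626e-34 * 3e8 / 3.757e-06 = 5.292e-20 J = 0.3303 eV

0.3303 eV


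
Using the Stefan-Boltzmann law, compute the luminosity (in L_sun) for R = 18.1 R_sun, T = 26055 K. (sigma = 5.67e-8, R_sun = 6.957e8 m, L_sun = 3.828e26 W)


R = 18.1 * 6.957e8 m = 1.259217e+10 m. L = 4*pi*R^2*sigma*T^4 = 4*pi*(1.259217e+10)^2 * 5.67e-8 * 26055^4 = 5.206650057e+31 W. L/L_sun = 5.206650057e+31 / 3.828e26 = 136014.8918

136014.8918 L_sun


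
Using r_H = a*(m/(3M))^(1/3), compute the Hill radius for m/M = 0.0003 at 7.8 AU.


r_H = a * (m/3M)^(1/3) = 7.8 * (0.0003/3)^(1/3) = 0.362

0.362 AU


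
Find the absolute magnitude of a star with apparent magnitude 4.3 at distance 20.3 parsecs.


M = m - 5*log10(d) + 5 = 4.3 - 5*log10(20.3) + 5 = 2.7625

2.7625


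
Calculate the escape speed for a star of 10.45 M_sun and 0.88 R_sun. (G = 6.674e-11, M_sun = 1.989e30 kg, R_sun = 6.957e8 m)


M = 10.45 * 1.989e30 kg = 2.078505e+31 kg; R = 0.88 * 6.957e8 m = 6.12216e+08 m. v_esc = sqrt(2GM/R) = sqrt(2 * 6.674e-11 * 2.078505e+31 / 6.12216e+08) = 2.129e+06

2.129e+06 m/s


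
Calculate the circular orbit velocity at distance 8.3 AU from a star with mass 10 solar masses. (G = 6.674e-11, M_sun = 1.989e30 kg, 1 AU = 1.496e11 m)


v = sqrt(GM/r) = sqrt(6.674e-11 * 1.989e+31 / 1.242e+12) = 32696.83

32696.83 m/s


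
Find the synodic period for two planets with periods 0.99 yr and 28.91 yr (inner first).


1/P_syn = |1/P1 - 1/P2| = |1/0.99 - 1/28.91| => P_syn = 1.0251

1.0251 years


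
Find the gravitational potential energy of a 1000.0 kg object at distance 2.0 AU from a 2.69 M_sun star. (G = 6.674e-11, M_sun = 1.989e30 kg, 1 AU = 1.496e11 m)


M = 2.69 * 1.989e30 kg = 5.35041e+30 kg; r = 2.0 AU * 1.496e11 m/AU = 2.992e+11 m. U = -GM*m/r = -(6.674e-11 * 5.35041e+30 * 1000.0) / 2.992e+11 = -1.193e+12

-1.193e+12 J


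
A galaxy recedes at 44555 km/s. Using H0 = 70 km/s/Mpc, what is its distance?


d = v / H0 = 44555 / 70 = 636.5

636.5 Mpc


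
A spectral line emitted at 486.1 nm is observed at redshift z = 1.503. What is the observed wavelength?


lam_obs = lam_emit * (1 + z) = 486.1 * (1 + 1.503) = 1216.7083

1216.7083 nm


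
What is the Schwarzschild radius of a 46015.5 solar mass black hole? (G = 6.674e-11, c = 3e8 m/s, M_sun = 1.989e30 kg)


M = 46015.5 * 1.989e30 kg = 9.15248295e+34 kg. rs = 2GM/c^2 = 2 * 6.674e-11 * 9.15248295e+34 / (3e8)^2 = 1.357e+08

1.357e+08 m


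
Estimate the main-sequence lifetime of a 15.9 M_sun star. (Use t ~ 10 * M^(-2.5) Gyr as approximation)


t = 10 * M^(-2.5) = 10 * 15.9^(-2.5) = 0.0099

0.0099 Gyr


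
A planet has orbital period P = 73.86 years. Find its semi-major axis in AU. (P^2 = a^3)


a = P^(2/3) = 73.86^(2/3) = 17.6038

17.6038 AU


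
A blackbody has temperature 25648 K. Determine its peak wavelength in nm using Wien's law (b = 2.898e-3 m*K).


lam_max = b / T = 2.898e-3 / 25648 = 1.130e-07 m = 112.9913 nm

112.9913 nm


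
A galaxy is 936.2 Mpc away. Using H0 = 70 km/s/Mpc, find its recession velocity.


v = H0 * d = 70 * 936.2 = 65534.0

65534.0 km/s


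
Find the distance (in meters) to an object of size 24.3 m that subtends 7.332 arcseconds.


D = size / theta_rad, theta_rad = 7.332 * pi/(180*3600) = 3.555e-05, D = 683610.8554

683610.8554 m


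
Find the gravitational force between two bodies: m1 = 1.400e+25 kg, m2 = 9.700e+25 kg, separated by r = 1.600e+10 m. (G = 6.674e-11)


F = G*m1*m2/r^2 = 6.674e-11 * 1.400e+25 * 9.700e+25 / (1.600e+10)^2 = 6.674e-11 * 1.358e+51 / 2.560e+20 = 3.540e+20

3.540e+20 N


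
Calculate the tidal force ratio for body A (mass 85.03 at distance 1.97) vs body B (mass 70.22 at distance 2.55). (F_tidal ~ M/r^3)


Ratio = (M1/r1^3) / (M2/r2^3) = (85.03/1.97^3) / (70.22/2.55^3) = 2.6262

2.6262


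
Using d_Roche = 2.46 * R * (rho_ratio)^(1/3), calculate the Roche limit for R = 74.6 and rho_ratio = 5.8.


d_Roche = 2.46 * 74.6 * 5.8^(1/3) = 329.7235

329.7235


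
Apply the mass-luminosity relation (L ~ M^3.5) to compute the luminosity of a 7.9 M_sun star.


L/L_sun = (M/M_sun)^3.5 = 7.9^3.5 = 1385.7817

1385.7817 L_sun


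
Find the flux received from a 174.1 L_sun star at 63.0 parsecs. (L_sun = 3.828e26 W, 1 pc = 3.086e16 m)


F = L / (4*pi*d^2) = 6.665e+28 / (4*pi*(1.944e+18)^2) = 1.403e-09

1.403e-09 W/m^2


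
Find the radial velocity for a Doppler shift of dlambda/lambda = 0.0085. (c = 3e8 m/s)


v = (dlambda/lambda) * c = 0.0085 * 3e8 = 2.550e+06

2.550e+06 m/s


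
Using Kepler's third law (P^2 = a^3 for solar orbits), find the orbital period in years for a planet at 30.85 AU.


P = a^(3/2) = 30.85^1.5 = 171.3495

171.3495 years


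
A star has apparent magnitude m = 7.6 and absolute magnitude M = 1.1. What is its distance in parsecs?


d = 10^((m - M + 5)/5) = 10^((7.6 - 1.1 + 5)/5) = 199.5262

199.5262 pc


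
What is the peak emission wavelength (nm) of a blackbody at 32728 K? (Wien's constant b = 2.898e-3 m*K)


lam_max = b / T = 2.898e-3 / 32728 = 8.855e-08 m = 88.548 nm

88.548 nm


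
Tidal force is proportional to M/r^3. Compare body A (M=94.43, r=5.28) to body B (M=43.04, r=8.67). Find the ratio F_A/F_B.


Ratio = (M1/r1^3) / (M2/r2^3) = (94.43/5.28^3) / (43.04/8.67^3) = 9.7139

9.7139


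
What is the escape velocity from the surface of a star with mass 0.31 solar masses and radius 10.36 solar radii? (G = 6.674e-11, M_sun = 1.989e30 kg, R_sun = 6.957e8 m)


M = 0.31 * 1.989e30 kg = 6.1659e+29 kg; R = 10.36 * 6.957e8 m = 7.207452e+09 m. v_esc = sqrt(2GM/R) = sqrt(2 * 6.674e-11 * 6.1659e+29 / 7.207452e+09) = 106860.0709

106860.0709 m/s


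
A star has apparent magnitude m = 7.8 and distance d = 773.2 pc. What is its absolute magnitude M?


M = m - 5*log10(d) + 5 = 7.8 - 5*log10(773.2) + 5 = -1.6415

-1.6415


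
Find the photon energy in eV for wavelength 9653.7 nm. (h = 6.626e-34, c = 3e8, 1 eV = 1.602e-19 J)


E = hc/lambda = 6.626e-34 * 3e8 / 9.654e-06 = 2.059e-20 J = 0.1285 eV

0.1285 eV


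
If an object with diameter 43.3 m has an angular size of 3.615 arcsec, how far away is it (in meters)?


D = size / theta_rad, theta_rad = 3.615 * pi/(180*3600) = 1.753e-05, D = 2.471e+06

2.471e+06 m


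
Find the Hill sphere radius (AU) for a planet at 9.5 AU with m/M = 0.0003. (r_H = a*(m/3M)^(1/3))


r_H = a * (m/3M)^(1/3) = 9.5 * (0.0003/3)^(1/3) = 0.441

0.441 AU


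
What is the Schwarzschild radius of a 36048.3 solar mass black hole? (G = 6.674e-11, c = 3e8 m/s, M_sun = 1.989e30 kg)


M = 36048.3 * 1.989e30 kg = 7.17000687e+34 kg. rs = 2GM/c^2 = 2 * 6.674e-11 * 7.17000687e+34 / (3e8)^2 = 1.063e+08

1.063e+08 m


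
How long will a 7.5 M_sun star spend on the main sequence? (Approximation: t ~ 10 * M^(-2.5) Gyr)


t = 10 * M^(-2.5) = 10 * 7.5^(-2.5) = 0.0649

0.0649 Gyr


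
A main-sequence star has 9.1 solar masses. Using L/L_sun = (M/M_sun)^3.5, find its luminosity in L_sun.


L/L_sun = (M/M_sun)^3.5 = 9.1^3.5 = 2273.2378

2273.2378 L_sun


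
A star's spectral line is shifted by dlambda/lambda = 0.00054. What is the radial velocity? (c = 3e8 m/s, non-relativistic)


v = (dlambda/lambda) * c = 0.00054 * 3e8 = 162000.0

162000.0 m/s


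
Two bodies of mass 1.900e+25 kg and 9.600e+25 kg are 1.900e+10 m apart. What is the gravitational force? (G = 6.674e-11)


F = G*m1*m2/r^2 = 6.674e-11 * 1.900e+25 * 9.600e+25 / (1.900e+10)^2 = 6.674e-11 * 1.824e+51 / 3.610e+20 = 3.372e+20

3.372e+20 N


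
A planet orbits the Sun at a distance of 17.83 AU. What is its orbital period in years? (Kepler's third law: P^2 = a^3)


P = a^(3/2) = 17.83^1.5 = 75.2882

75.2882 years


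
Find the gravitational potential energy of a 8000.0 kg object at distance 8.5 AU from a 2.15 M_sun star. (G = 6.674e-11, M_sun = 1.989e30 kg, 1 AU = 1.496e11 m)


M = 2.15 * 1.989e30 kg = 4.27635e+30 kg; r = 8.5 AU * 1.496e11 m/AU = 1.2716e+12 m. U = -GM*m/r = -(6.674e-11 * 4.27635e+30 * 8000.0) / 1.2716e+12 = -1.796e+12

-1.796e+12 J


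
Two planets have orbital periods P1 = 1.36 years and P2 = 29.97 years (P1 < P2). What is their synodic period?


1/P_syn = |1/P1 - 1/P2| = |1/1.36 - 1/29.97| => P_syn = 1.4246

1.4246 years


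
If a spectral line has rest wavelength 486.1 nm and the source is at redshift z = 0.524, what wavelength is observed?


lam_obs = lam_emit * (1 + z) = 486.1 * (1 + 0.524) = 740.8164

740.8164 nm


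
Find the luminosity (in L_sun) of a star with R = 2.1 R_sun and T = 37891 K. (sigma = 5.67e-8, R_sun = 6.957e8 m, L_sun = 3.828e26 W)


R = 2.1 * 6.957e8 m = 1.46097e+09 m. L = 4*pi*R^2*sigma*T^4 = 4*pi*(1.46097e+09)^2 * 5.67e-8 * 37891^4 = 3.134871817e+30 W. L/L_sun = 3.134871817e+30 / 3.828e26 = 8189.3203

8189.3203 L_sun


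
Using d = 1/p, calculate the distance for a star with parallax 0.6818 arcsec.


d = 1/p = 1/0.6818 = 1.4667

1.4667 pc


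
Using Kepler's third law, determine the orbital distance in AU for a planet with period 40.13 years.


a = P^(2/3) = 40.13^(2/3) = 11.7214

11.7214 AU


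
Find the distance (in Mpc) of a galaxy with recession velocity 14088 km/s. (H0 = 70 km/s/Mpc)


d = v / H0 = 14088 / 70 = 201.2571

201.2571 Mpc


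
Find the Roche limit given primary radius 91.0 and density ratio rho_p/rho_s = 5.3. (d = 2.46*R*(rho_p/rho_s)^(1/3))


d_Roche = 2.46 * 91.0 * 5.3^(1/3) = 390.3029

390.3029


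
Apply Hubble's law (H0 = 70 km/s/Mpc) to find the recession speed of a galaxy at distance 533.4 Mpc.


v = H0 * d = 70 * 533.4 = 37338.0

37338.0 km/s


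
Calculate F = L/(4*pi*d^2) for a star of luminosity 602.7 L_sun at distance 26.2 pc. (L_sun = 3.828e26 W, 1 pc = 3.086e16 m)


F = L / (4*pi*d^2) = 2.307e+29 / (4*pi*(8.085e+17)^2) = 2.808e-08

2.808e-08 W/m^2


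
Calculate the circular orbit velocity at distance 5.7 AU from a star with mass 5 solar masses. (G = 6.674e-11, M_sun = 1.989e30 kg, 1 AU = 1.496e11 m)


v = sqrt(GM/r) = sqrt(6.674e-11 * 9.945e+30 / 8.527e+11) = 27899.2334

27899.2334 m/s


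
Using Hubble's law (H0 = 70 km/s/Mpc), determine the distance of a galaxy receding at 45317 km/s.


d = v / H0 = 45317 / 70 = 647.3857

647.3857 Mpc


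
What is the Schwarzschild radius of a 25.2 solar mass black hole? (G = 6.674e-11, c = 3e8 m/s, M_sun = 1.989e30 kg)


M = 25.2 * 1.989e30 kg = 5.01228e+31 kg. rs = 2GM/c^2 = 2 * 6.674e-11 * 5.01228e+31 / (3e8)^2 = 74337.6816

74337.6816 m


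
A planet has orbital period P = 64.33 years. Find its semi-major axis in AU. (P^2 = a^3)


a = P^(2/3) = 64.33^(2/3) = 16.055

16.055 AU


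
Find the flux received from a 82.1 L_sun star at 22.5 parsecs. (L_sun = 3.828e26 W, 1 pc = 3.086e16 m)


F = L / (4*pi*d^2) = 3.143e+28 / (4*pi*(6.944e+17)^2) = 5.187e-09

5.187e-09 W/m^2


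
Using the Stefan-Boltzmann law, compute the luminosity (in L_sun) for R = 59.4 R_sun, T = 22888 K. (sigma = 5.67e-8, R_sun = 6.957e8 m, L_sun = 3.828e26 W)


R = 59.4 * 6.957e8 m = 4.132458e+10 m. L = 4*pi*R^2*sigma*T^4 = 4*pi*(4.132458e+10)^2 * 5.67e-8 * 22888^4 = 3.33919052e+32 W. L/L_sun = 3.33919052e+32 / 3.828e26 = 872306.8235

872306.8235 L_sun


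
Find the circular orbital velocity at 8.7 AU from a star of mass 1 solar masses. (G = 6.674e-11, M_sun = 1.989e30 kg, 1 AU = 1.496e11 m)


v = sqrt(GM/r) = sqrt(6.674e-11 * 1.989e+30 / 1.302e+12) = 10099.1557

10099.1557 m/s


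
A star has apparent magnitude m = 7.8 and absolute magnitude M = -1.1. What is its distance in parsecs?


d = 10^((m - M + 5)/5) = 10^((7.8 - -1.1 + 5)/5) = 602.5596

602.5596 pc


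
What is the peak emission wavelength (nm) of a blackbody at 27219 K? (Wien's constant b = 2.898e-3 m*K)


lam_max = b / T = 2.898e-3 / 27219 = 1.065e-07 m = 106.4697 nm

106.4697 nm


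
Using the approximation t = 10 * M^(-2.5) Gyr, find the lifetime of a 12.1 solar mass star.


t = 10 * M^(-2.5) = 10 * 12.1^(-2.5) = 0.0196

0.0196 Gyr


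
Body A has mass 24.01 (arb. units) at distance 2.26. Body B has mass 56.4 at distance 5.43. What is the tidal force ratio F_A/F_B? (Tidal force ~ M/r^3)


Ratio = (M1/r1^3) / (M2/r2^3) = (24.01/2.26^3) / (56.4/5.43^3) = 5.9046

5.9046


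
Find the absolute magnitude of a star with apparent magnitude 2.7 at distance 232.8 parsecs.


M = m - 5*log10(d) + 5 = 2.7 - 5*log10(232.8) + 5 = -4.1349

-4.1349


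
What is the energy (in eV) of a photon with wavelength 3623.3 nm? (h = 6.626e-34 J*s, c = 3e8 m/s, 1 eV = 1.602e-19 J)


E = hc/lambda = 6.626e-34 * 3e8 / 3.623e-06 = 5.486e-20 J = 0.3425 eV

0.3425 eV


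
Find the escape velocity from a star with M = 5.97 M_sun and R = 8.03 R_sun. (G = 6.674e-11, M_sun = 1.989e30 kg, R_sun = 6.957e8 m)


M = 5.97 * 1.989e30 kg = 1.187433e+31 kg; R = 8.03 * 6.957e8 m = 5.586471e+09 m. v_esc = sqrt(2GM/R) = sqrt(2 * 6.674e-11 * 1.187433e+31 / 5.586471e+09) = 532652.3922

532652.3922 m/s


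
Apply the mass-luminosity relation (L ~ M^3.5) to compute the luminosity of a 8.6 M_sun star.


L/L_sun = (M/M_sun)^3.5 = 8.6^3.5 = 1865.2823

1865.2823 L_sun


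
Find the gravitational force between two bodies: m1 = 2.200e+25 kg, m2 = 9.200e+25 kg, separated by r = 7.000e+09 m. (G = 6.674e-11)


F = G*m1*m2/r^2 = 6.674e-11 * 2.200e+25 * 9.200e+25 / (7.000e+09)^2 = 6.674e-11 * 2.024e+51 / 4.900e+19 = 2.757e+21

2.757e+21 N


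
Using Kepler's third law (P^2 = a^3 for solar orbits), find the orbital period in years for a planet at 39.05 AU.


P = a^(3/2) = 39.05^1.5 = 244.0234

244.0234 years


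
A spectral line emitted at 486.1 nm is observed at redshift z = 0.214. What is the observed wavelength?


lam_obs = lam_emit * (1 + z) = 486.1 * (1 + 0.214) = 590.1254

590.1254 nm


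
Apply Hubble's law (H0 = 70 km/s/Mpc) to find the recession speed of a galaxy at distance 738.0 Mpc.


v = H0 * d = 70 * 738.0 = 51660.0

51660.0 km/s


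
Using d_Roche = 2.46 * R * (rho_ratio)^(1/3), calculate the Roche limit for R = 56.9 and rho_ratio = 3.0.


d_Roche = 2.46 * 56.9 * 3.0^(1/3) = 201.8774

201.8774


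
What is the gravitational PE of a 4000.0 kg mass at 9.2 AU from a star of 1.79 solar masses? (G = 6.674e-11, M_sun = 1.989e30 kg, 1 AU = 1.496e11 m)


M = 1.79 * 1.989e30 kg = 3.56031e+30 kg; r = 9.2 AU * 1.496e11 m/AU = 1.37632e+12 m. U = -GM*m/r = -(6.674e-11 * 3.56031e+30 * 4000.0) / 1.37632e+12 = -6.906e+11

-6.906e+11 J


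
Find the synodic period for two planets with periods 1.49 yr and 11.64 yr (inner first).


1/P_syn = |1/P1 - 1/P2| = |1/1.49 - 1/11.64| => P_syn = 1.7087

1.7087 years


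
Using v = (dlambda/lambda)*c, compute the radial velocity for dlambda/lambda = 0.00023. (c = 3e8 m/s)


v = (dlambda/lambda) * c = 0.00023 * 3e8 = 69000.0

69000.0 m/s


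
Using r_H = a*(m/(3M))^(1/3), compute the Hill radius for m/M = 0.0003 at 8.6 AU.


r_H = a * (m/3M)^(1/3) = 8.6 * (0.0003/3)^(1/3) = 0.3992

0.3992 AU


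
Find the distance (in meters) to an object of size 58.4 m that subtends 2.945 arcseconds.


D = size / theta_rad, theta_rad = 2.945 * pi/(180*3600) = 1.428e-05, D = 4.090e+06

4.090e+06 m


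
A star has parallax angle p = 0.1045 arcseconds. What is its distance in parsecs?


d = 1/p = 1/0.1045 = 9.5694

9.5694 pc


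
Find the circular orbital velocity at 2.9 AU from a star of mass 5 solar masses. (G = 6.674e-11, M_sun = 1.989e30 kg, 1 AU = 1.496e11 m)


v = sqrt(GM/r) = sqrt(6.674e-11 * 9.945e+30 / 4.338e+11) = 39113.862

39113.862 m/s


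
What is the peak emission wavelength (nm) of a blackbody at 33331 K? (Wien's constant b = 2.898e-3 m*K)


lam_max = b / T = 2.898e-3 / 33331 = 8.695e-08 m = 86.9461 nm

86.9461 nm


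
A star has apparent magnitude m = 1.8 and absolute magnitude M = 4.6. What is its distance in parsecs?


d = 10^((m - M + 5)/5) = 10^((1.8 - 4.6 + 5)/5) = 2.7542

2.7542 pc


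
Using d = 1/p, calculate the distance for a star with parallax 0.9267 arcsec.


d = 1/p = 1/0.9267 = 1.0791

1.0791 pc


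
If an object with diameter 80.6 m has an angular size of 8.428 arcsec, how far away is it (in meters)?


D = size / theta_rad, theta_rad = 8.428 * pi/(180*3600) = 4.086e-05, D = 1.973e+06

1.973e+06 m


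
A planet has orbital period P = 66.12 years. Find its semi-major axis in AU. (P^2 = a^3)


a = P^(2/3) = 66.12^(2/3) = 16.3514

16.3514 AU


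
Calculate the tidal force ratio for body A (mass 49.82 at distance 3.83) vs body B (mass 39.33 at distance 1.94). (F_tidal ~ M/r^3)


Ratio = (M1/r1^3) / (M2/r2^3) = (49.82/3.83^3) / (39.33/1.94^3) = 0.1646

0.1646


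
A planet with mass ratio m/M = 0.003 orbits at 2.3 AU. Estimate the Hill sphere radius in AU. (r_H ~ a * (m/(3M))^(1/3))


r_H = a * (m/3M)^(1/3) = 2.3 * (0.003/3)^(1/3) = 0.23

0.23 AU


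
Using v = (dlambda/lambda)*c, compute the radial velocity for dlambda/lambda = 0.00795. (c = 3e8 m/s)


v = (dlambda/lambda) * c = 0.00795 * 3e8 = 2.385e+06

2.385e+06 m/s


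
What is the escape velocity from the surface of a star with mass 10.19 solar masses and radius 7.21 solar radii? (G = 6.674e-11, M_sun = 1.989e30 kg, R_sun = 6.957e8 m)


M = 10.19 * 1.989e30 kg = 2.026791e+31 kg; R = 7.21 * 6.957e8 m = 5.015997e+09 m. v_esc = sqrt(2GM/R) = sqrt(2 * 6.674e-11 * 2.026791e+31 / 5.015997e+09) = 734402.1651

734402.1651 m/s


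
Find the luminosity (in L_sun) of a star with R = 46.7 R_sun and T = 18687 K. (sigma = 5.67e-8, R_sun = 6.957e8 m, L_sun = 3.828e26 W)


R = 46.7 * 6.957e8 m = 3.248919e+10 m. L = 4*pi*R^2*sigma*T^4 = 4*pi*(3.248919e+10)^2 * 5.67e-8 * 18687^4 = 9.171260581e+31 W. L/L_sun = 9.171260581e+31 / 3.828e26 = 239583.6097

239583.6097 L_sun


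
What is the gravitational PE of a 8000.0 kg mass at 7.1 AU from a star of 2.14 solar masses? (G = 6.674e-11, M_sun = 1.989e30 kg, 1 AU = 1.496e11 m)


M = 2.14 * 1.989e30 kg = 4.25646e+30 kg; r = 7.1 AU * 1.496e11 m/AU = 1.06216e+12 m. U = -GM*m/r = -(6.674e-11 * 4.25646e+30 * 8000.0) / 1.06216e+12 = -2.140e+12

-2.140e+12 J


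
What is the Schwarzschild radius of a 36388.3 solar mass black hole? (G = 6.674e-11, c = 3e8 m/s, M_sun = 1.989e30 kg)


M = 36388.3 * 1.989e30 kg = 7.23763287e+34 kg. rs = 2GM/c^2 = 2 * 6.674e-11 * 7.23763287e+34 / (3e8)^2 = 1.073e+08

1.073e+08 m


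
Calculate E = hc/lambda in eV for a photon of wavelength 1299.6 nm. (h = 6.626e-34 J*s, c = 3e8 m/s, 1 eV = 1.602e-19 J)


E = hc/lambda = 6.626e-34 * 3e8 / 1.300e-06 = 1.530e-19 J = 0.9548 eV

0.9548 eV


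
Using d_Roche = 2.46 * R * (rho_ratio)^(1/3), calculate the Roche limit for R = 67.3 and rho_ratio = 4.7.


d_Roche = 2.46 * 67.3 * 4.7^(1/3) = 277.321

277.321


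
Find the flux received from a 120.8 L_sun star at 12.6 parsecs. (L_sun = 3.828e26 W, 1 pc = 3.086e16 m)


F = L / (4*pi*d^2) = 4.624e+28 / (4*pi*(3.888e+17)^2) = 2.434e-08

2.434e-08 W/m^2


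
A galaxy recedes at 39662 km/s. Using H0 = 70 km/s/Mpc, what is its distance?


d = v / H0 = 39662 / 70 = 566.6

566.6 Mpc


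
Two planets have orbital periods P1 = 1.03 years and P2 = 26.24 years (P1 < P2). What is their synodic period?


1/P_syn = |1/P1 - 1/P2| = |1/1.03 - 1/26.24| => P_syn = 1.0721

1.0721 years


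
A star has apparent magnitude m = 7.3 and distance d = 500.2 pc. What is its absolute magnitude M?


M = m - 5*log10(d) + 5 = 7.3 - 5*log10(500.2) + 5 = -1.1957

-1.1957


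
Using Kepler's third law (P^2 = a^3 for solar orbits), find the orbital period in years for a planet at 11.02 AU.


P = a^(3/2) = 11.02^1.5 = 36.5824

36.5824 years


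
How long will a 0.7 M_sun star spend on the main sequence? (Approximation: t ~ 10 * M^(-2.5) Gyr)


t = 10 * M^(-2.5) = 10 * 0.7^(-2.5) = 24.3924

24.3924 Gyr


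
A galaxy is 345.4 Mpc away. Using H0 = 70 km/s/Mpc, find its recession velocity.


v = H0 * d = 70 * 345.4 = 24178.0

24178.0 km/s


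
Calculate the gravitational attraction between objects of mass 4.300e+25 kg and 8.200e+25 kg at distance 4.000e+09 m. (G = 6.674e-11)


F = G*m1*m2/r^2 = 6.674e-11 * 4.300e+25 * 8.200e+25 / (4.000e+09)^2 = 6.674e-11 * 3.526e+51 / 1.600e+19 = 1.471e+22

1.471e+22 N


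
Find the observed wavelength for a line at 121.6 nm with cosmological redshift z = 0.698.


lam_obs = lam_emit * (1 + z) = 121.6 * (1 + 0.698) = 206.4768

206.4768 nm


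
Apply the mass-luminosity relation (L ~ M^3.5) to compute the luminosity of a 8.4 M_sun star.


L/L_sun = (M/M_sun)^3.5 = 8.4^3.5 = 1717.8194

1717.8194 L_sun


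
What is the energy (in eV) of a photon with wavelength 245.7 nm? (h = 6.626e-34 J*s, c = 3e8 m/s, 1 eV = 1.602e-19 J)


E = hc/lambda = 6.626e-34 * 3e8 / 2.457e-07 = 8.090e-19 J = 5.0502 eV

5.0502 eV


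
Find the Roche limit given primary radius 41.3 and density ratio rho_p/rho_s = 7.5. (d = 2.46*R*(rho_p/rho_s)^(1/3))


d_Roche = 2.46 * 41.3 * 7.5^(1/3) = 198.8714

198.8714


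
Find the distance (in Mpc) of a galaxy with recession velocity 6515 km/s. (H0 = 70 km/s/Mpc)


d = v / H0 = 6515 / 70 = 93.0714

93.0714 Mpc


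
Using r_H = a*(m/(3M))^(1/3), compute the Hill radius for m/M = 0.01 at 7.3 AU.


r_H = a * (m/3M)^(1/3) = 7.3 * (0.01/3)^(1/3) = 1.0905

1.0905 AU


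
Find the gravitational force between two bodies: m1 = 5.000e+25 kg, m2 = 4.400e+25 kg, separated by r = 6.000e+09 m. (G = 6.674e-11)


F = G*m1*m2/r^2 = 6.674e-11 * 5.000e+25 * 4.400e+25 / (6.000e+09)^2 = 6.674e-11 * 2.200e+51 / 3.600e+19 = 4.079e+21

4.079e+21 N


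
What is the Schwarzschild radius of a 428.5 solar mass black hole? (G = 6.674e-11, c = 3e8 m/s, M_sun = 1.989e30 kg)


M = 428.5 * 1.989e30 kg = 8.522865e+32 kg. rs = 2GM/c^2 = 2 * 6.674e-11 * 8.522865e+32 / (3e8)^2 = 1.264e+06

1.264e+06 m


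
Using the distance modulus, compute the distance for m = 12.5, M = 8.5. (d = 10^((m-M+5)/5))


d = 10^((m - M + 5)/5) = 10^((12.5 - 8.5 + 5)/5) = 63.0957

63.0957 pc


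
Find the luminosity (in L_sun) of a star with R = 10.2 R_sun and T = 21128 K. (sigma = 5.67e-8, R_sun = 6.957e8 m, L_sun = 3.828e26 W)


R = 10.2 * 6.957e8 m = 7.09614e+09 m. L = 4*pi*R^2*sigma*T^4 = 4*pi*(7.09614e+09)^2 * 5.67e-8 * 21128^4 = 7.149420248e+30 W. L/L_sun = 7.149420248e+30 / 3.828e26 = 18676.6464

18676.6464 L_sun


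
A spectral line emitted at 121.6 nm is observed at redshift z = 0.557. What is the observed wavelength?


lam_obs = lam_emit * (1 + z) = 121.6 * (1 + 0.557) = 189.3312

189.3312 nm


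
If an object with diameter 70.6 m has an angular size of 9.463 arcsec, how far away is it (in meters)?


D = size / theta_rad, theta_rad = 9.463 * pi/(180*3600) = 4.588e-05, D = 1.539e+06

1.539e+06 m


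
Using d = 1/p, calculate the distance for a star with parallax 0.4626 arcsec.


d = 1/p = 1/0.4626 = 2.1617

2.1617 pc


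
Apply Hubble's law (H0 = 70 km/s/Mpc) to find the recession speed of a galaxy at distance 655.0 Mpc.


v = H0 * d = 70 * 655.0 = 45850.0

45850.0 km/s


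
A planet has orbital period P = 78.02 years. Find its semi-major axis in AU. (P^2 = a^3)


a = P^(2/3) = 78.02^(2/3) = 18.2587

18.2587 AU


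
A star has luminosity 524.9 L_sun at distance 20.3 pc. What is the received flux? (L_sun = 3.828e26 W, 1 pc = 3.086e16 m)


F = L / (4*pi*d^2) = 2.009e+29 / (4*pi*(6.265e+17)^2) = 4.074e-08

4.074e-08 W/m^2


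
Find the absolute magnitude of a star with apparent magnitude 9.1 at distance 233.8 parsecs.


M = m - 5*log10(d) + 5 = 9.1 - 5*log10(233.8) + 5 = 2.2558

2.2558


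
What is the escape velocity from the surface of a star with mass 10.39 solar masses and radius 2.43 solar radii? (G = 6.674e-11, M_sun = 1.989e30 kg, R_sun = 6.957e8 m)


M = 10.39 * 1.989e30 kg = 2.066571e+31 kg; R = 2.43 * 6.957e8 m = 1.690551e+09 m. v_esc = sqrt(2GM/R) = sqrt(2 * 6.674e-11 * 2.066571e+31 / 1.690551e+09) = 1.277e+06

1.277e+06 m/s


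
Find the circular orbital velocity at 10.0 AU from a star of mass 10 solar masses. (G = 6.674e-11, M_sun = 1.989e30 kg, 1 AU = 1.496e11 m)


v = sqrt(GM/r) = sqrt(6.674e-11 * 1.989e+31 / 1.496e+12) = 29788.2298

29788.2298 m/s


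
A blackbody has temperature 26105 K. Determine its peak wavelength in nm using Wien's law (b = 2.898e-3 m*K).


lam_max = b / T = 2.898e-3 / 26105 = 1.110e-07 m = 111.0132 nm

111.0132 nm


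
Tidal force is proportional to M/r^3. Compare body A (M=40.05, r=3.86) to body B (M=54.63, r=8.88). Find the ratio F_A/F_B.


Ratio = (M1/r1^3) / (M2/r2^3) = (40.05/3.86^3) / (54.63/8.88^3) = 8.9258

8.9258


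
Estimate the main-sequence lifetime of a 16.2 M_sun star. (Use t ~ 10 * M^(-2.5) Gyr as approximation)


t = 10 * M^(-2.5) = 10 * 16.2^(-2.5) = 0.0095

0.0095 Gyr


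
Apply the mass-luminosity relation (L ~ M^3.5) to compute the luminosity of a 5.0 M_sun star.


L/L_sun = (M/M_sun)^3.5 = 5.0^3.5 = 279.5085

279.5085 L_sun


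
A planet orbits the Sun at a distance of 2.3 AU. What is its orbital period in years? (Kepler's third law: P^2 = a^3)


P = a^(3/2) = 2.3^1.5 = 3.4881

3.4881 years


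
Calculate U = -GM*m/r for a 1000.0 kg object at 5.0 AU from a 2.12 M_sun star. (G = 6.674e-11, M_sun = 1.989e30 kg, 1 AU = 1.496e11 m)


M = 2.12 * 1.989e30 kg = 4.21668e+30 kg; r = 5.0 AU * 1.496e11 m/AU = 7.48e+11 m. U = -GM*m/r = -(6.674e-11 * 4.21668e+30 * 1000.0) / 7.48e+11 = -3.762e+11

-3.762e+11 J


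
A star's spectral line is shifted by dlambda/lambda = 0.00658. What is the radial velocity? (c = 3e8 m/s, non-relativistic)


v = (dlambda/lambda) * c = 0.00658 * 3e8 = 1.974e+06

1.974e+06 m/s


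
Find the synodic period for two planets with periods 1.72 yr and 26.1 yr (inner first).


1/P_syn = |1/P1 - 1/P2| = |1/1.72 - 1/26.1| => P_syn = 1.8413

1.8413 years
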